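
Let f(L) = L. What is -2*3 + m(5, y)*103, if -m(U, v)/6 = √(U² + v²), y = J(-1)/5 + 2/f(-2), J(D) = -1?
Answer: -6 - 618*√661/5 ≈ -3183.7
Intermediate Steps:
y = -6/5 (y = -1/5 + 2/(-2) = -1*⅕ + 2*(-½) = -⅕ - 1 = -6/5 ≈ -1.2000)
m(U, v) = -6*√(U² + v²)
-2*3 + m(5, y)*103 = -2*3 - 6*√(5² + (-6/5)²)*103 = -6 - 6*√(25 + 36/25)*103 = -6 - 6*√661/5*103 = -6 - 618*√661/5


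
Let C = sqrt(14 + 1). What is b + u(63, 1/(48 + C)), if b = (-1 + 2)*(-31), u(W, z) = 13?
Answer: -18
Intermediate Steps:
C = sqrt(15) ≈ 3.8730
b = -31 (b = 1*(-31) = -31)
b + u(63, 1/(48 + C)) = -31 + 13 = -18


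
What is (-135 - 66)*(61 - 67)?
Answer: 1206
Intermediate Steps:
(-135 - 66)*(61 - 67) = -201*(-6) = 1206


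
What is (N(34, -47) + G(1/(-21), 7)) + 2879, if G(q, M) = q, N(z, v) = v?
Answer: 59471/21 ≈ 2832.0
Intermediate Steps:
(N(34, -47) + G(1/(-21), 7)) + 2879 = (-47 + 1/(-21)) + 2879 = (-47 - 1/21) + 2879 = -988/21 + 2879 = 59471/21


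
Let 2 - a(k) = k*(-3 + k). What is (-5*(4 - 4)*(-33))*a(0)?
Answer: 0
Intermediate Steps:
a(k) = 2 - k*(-3 + k)
(-5*(4 - 4)*(-33))*a(0) = (-5*(4 - 4)*(-33))*(2 - 1*0² + 3*0) = (-5*0*(-33))*(2 - 1*0 + 0) = (0*(-33))*(2 + 0 + 0) = 0*2 = 0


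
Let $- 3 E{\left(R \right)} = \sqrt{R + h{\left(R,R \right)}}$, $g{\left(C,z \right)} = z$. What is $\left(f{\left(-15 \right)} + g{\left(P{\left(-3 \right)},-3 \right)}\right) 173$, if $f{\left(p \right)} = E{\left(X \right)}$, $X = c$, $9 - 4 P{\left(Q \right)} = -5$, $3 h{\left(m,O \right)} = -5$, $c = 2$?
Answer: $-519 - \frac{173 \sqrt{3}}{9} \approx -552.29$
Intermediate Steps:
$h{\left(m,O \right)} = - \frac{5}{3}$ ($h{\left(m,O \right)} = \frac{1}{3} \left(-5\right) = - \frac{5}{3}$)
$P{\left(Q \right)} = \frac{7}{2}$ ($P{\left(Q \right)} = \frac{9}{4} - - \frac{5}{4} = \frac{9}{4} + \frac{5}{4} = \frac{7}{2}$)
$X = 2$
$E{\left(R \right)} = - \frac{\sqrt{- \frac{5}{3} + R}}{3}$ ($E{\left(R \right)} = - \frac{\sqrt{R - \frac{5}{3}}}{3} = - \frac{\sqrt{- \frac{5}{3} + R}}{3}$)
$f{\left(p \right)} = - \frac{\sqrt{3}}{9}$ ($f{\left(p \right)} = - \frac{\sqrt{-15 + 9 \cdot 2}}{9} = - \frac{\sqrt{-15 + 18}}{9} = - \frac{\sqrt{3}}{9}$)
$\left(f{\left(-15 \right)} + g{\left(P{\left(-3 \right)},-3 \right)}\right) 173 = \left(- \frac{\sqrt{3}}{9} - 3\right) 173 = \left(-3 - \frac{\sqrt{3}}{9}\right) 173 = -519 - \frac{173 \sqrt{3}}{9}$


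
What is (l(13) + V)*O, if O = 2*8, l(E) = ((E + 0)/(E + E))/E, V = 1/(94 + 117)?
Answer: 1896/2743 ≈ 0.69121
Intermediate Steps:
V = 1/211 ≈ 0.0047393
l(E) = 1/(2*E) (l(E) = (E/((2*E)))/E = (E*(1/(2*E)))/E = 1/(2*E))
O = 16
(l(13) + V)*O = ((½)/13 + 1/211)*16 = ((½)*(1/13) + 1/211)*16 = (1/26 + 1/211)*16 = (237/5486)*16 = 1896/2743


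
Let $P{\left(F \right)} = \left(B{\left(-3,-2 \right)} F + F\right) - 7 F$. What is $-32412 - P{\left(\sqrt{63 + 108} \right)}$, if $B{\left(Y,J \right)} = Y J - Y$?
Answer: $-32412 - 9 \sqrt{19} \approx -32451.0$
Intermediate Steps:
$B{\left(Y,J \right)} = - Y + J Y$ ($B{\left(Y,J \right)} = J Y - Y = - Y + J Y$)
$P{\left(F \right)} = 3 F$ ($P{\left(F \right)} = \left(- 3 \left(-1 - 2\right) F + F\right) - 7 F = \left(\left(-3\right) \left(-3\right) F + F\right) - 7 F = \left(9 F + F\right) - 7 F = 10 F - 7 F = 3 F$)
$-32412 - P{\left(\sqrt{63 + 108} \right)} = -32412 - 3 \sqrt{63 + 108} = -32412 - 3 \sqrt{171} = -32412 - 3 \cdot 3 \sqrt{19} = -32412 - 9 \sqrt{19}$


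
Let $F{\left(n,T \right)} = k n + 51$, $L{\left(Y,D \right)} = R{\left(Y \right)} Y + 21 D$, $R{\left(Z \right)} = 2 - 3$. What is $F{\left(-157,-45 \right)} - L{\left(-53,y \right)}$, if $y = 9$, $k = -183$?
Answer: $28540$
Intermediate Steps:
$R{\left(Z \right)} = -1$ ($R{\left(Z \right)} = 2 - 3 = -1$)
$L{\left(Y,D \right)} = - Y + 21 D$
$F{\left(n,T \right)} = 51 - 183 n$ ($F{\left(n,T \right)} = - 183 n + 51 = 51 - 183 n$)
$F{\left(-157,-45 \right)} - L{\left(-53,y \right)} = \left(51 - -28731\right) - \left(\left(-1\right) \left(-53\right) + 21 \cdot 9\right) = \left(51 + 28731\right) - \left(53 + 189\right) = 28782 - 242 = 28540$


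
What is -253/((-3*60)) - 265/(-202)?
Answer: 49403/18180 ≈ 2.7174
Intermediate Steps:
-253/((-3*60)) - 265/(-202) = -253/(-180) - 265*(-1/202) = -253*(-1/180) + 265/202 = 253/180 + 265/202 = 49403/18180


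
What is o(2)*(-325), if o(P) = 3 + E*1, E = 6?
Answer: -2925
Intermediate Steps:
o(P) = 9 (o(P) = 3 + 6*1 = 3 + 6 = 9)
o(2)*(-325) = 9*(-325) = -2925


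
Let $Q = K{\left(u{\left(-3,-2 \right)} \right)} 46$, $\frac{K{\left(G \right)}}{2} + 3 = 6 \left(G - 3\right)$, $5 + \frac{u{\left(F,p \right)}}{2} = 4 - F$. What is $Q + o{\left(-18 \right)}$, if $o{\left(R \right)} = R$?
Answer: $258$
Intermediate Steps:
$u{\left(F,p \right)} = -2 - 2 F$ ($u{\left(F,p \right)} = -10 + 2 \left(4 - F\right) = -10 - \left(-8 + 2 F\right) = -2 - 2 F$)
$K{\left(G \right)} = -42 + 12 G$ ($K{\left(G \right)} = -6 + 2 \cdot 6 \left(G - 3\right) = -6 + 2 \cdot 6 \left(-3 + G\right) = -6 + 2 \left(-18 + 6 G\right) = -6 + \left(-36 + 12 G\right) = -42 + 12 G$)
$Q = 276$ ($Q = \left(-42 + 12 \left(-2 - -6\right)\right) 46 = \left(-42 + 12 \left(-2 + 6\right)\right) 46 = \left(-42 + 12 \cdot 4\right) 46 = \left(-42 + 48\right) 46 = 6 \cdot 46 = 276$)
$Q + o{\left(-18 \right)} = 276 - 18 = 258$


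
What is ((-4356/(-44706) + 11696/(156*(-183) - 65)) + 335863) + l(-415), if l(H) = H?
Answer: 71515925298566/213195463 ≈ 3.3545e+5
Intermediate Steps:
((-4356/(-44706) + 11696/(156*(-183) - 65)) + 335863) + l(-415) = ((-4356/(-44706) + 11696/(156*(-183) - 65)) + 335863) - 415 = ((-4356*(-1/44706) + 11696/(-28548 - 65)) + 335863) - 415 = ((726/7451 + 11696/(-28613)) + 335863) - 415 = ((726/7451 + 11696*(-1/28613)) + 335863) - 415 = ((726/7451 - 11696/28613) + 335863) - 415 = (-66373858/213195463 + 335863) - 415 = 71604401415711/213195463 - 415 = 71515925298566/213195463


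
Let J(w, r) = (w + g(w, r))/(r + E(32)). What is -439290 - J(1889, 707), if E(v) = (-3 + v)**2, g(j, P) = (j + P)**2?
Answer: -228920675/516 ≈ -4.4364e+5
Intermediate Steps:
g(j, P) = (P + j)**2
J(w, r) = (w + (r + w)**2)/(841 + r) (J(w, r) = (w + (r + w)**2)/(r + (-3 + 32)**2) = (w + (r + w)**2)/(r + 29**2) = (w + (r + w)**2)/(r + 841) = (w + (r + w)**2)/(841 + r))
-439290 - J(1889, 707) = -439290 - (1889 + (707 + 1889)**2)/(841 + 707) = -439290 - (1889 + 2596**2)/1548 = -439290 - (1889 + 6739216)/1548 = -439290 - 6741105/1548 = -439290 - 1*2247035/516 = -439290 - 2247035/516 = -228920675/516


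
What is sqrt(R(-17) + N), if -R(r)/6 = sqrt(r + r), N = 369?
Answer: sqrt(369 - 6*I*sqrt(34)) ≈ 19.231 - 0.90962*I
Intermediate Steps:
R(r) = -6*sqrt(2)*sqrt(r) (R(r) = -6*sqrt(r + r) = -6*sqrt(2)*sqrt(r))
sqrt(R(-17) + N) = sqrt(-6*sqrt(2)*sqrt(-17) + 369) = sqrt(-6*sqrt(2)*I*sqrt(17) + 369) = sqrt(-6*I*sqrt(34) + 369) = sqrt(369 - 6*I*sqrt(34))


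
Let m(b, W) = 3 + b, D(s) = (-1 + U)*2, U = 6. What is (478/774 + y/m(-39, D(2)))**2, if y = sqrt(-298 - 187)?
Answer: 17171/2396304 - 239*I*sqrt(485)/6966 ≈ 0.0071656 - 0.75559*I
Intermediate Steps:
D(s) = 10 (D(s) = (-1 + 6)*2 = 5*2 = 10)
y = I*sqrt(485) (y = sqrt(-485) = I*sqrt(485) ≈ 22.023*I)
(478/774 + y/m(-39, D(2)))**2 = (478/774 + (I*sqrt(485))/(3 - 39))**2 = (478*(1/774) + (I*sqrt(485))/(-36))**2 = (239/387 + (I*sqrt(485))*(-1/36))**2 = (239/387 - I*sqrt(485)/36)**2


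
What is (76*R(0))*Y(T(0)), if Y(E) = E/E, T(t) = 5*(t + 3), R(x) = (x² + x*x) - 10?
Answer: -760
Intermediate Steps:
R(x) = -10 + 2*x² (R(x) = (x² + x²) - 10 = 2*x² - 10 = -10 + 2*x²)
T(t) = 15 + 5*t (T(t) = 5*(3 + t) = 15 + 5*t)
Y(E) = 1
(76*R(0))*Y(T(0)) = (76*(-10 + 2*0²))*1 = (76*(-10 + 2*0))*1 = (76*(-10 + 0))*1 = (76*(-10))*1 = -760*1 = -760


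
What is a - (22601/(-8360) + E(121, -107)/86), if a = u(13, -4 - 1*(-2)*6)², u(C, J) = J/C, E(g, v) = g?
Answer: 101771367/60752120 ≈ 1.6752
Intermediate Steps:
a = 64/169 (a = ((-4 - 1*(-2)*6)/13)² = ((-4 + 2*6)*(1/13))² = ((-4 + 12)*(1/13))² = (8*(1/13))² = (8/13)² = 64/169 ≈ 0.37870)
a - (22601/(-8360) + E(121, -107)/86) = 64/169 - (22601/(-8360) + 121/86) = 64/169 - (22601*(-1/8360) + 121*(1/86)) = 64/169 - (-22601/8360 + 121/86) = 64/169 - 1*(-466063/359480) = 64/169 + 466063/359480 = 101771367/60752120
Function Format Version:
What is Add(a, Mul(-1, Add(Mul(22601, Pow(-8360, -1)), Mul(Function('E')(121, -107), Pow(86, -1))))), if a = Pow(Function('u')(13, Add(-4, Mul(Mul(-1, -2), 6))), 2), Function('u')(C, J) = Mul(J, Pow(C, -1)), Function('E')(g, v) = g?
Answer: Rational(101771367, 60752120) ≈ 1.6752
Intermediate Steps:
a = Rational(64, 169) (a = Pow(Mul(Add(-4, Mul(Mul(-1, -2), 6)), Pow(13, -1)), 2) = Pow(Mul(Add(-4, Mul(2, 6)), Rational(1, 13)), 2) = Pow(Mul(Add(-4, 12), Rational(1, 13)), 2) = Pow(Mul(8, Rational(1, 13)), 2) = Pow(Rational(8, 13), 2) = Rational(64, 169) ≈ 0.37870)
Add(a, Mul(-1, Add(Mul(22601, Pow(-8360, -1)), Mul(Function('E')(121, -107), Pow(86, -1))))) = Add(Rational(64, 169), Mul(-1, Add(Mul(22601, Pow(-8360, -1)), Mul(121, Pow(86, -1))))) = Add(Rational(64, 169), Mul(-1, Add(Mul(22601, Rational(-1, 8360)), Mul(121, Rational(1, 86))))) = Add(Rational(64, 169), Mul(-1, Add(Rational(-22601, 8360), Rational(121, 86)))) = Add(Rational(64, 169), Mul(-1, Rational(-466063, 359480))) = Add(Rational(64, 169), Rational(466063, 359480)) = Rational(101771367, 60752120)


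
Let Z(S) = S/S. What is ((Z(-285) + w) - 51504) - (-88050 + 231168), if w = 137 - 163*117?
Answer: -213555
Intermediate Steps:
Z(S) = 1
w = -18934 (w = 137 - 19071 = -18934)
((Z(-285) + w) - 51504) - (-88050 + 231168) = ((1 - 18934) - 51504) - (-88050 + 231168) = (-18933 - 51504) - 1*143118 = -70437 - 143118 = -213555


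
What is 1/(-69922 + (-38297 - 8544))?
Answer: -1/116763 ≈ -8.5644e-6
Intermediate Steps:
1/(-69922 + (-38297 - 8544)) = 1/(-69922 - 46841) = 1/(-116763) = -1/116763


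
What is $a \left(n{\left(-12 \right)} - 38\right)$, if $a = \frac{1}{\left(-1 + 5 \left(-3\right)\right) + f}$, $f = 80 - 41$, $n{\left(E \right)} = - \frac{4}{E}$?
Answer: $- \frac{113}{69} \approx -1.6377$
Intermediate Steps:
$f = 39$
$a = \frac{1}{23}$ ($a = \frac{1}{\left(-1 + 5 \left(-3\right)\right) + 39} = \frac{1}{\left(-1 - 15\right) + 39} = \frac{1}{-16 + 39} = \frac{1}{23} \approx 0.043478$)
$a \left(n{\left(-12 \right)} - 38\right) = \frac{- \frac{4}{-12} - 38}{23} = \frac{\left(-4\right) \left(- \frac{1}{12}\right) - 38}{23} = \frac{\frac{1}{3} - 38}{23} = \frac{1}{23} \left(- \frac{113}{3}\right) = - \frac{113}{69}$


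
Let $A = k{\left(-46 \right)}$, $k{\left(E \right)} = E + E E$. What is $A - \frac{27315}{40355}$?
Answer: $\frac{16701507}{8071} \approx 2069.3$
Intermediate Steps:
$k{\left(E \right)} = E + E^{2}$
$A = 2070$ ($A = - 46 \left(1 - 46\right) = \left(-46\right) \left(-45\right) = 2070$)
$A - \frac{27315}{40355} = 2070 - \frac{27315}{40355} = 2070 - 27315 \cdot \frac{1}{40355} = 2070 - \frac{5463}{8071} = \frac{16701507}{8071}$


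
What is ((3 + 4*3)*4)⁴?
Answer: 12960000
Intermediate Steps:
((3 + 4*3)*4)⁴ = ((3 + 12)*4)⁴ = (15*4)⁴ = 60⁴ = 12960000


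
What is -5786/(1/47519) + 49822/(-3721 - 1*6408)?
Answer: -2784917286308/10129 ≈ -2.7495e+8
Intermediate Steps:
-5786/(1/47519) + 49822/(-3721 - 1*6408) = -5786/1/47519 + 49822/(-3721 - 6408) = -5786*47519 + 49822/(-10129) = -274944934 + 49822*(-1/10129) = -274944934 - 49822/10129 = -2784917286308/10129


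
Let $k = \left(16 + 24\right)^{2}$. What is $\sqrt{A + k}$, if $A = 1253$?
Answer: $3 \sqrt{317} \approx 53.413$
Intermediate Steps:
$k = 1600$ ($k = 40^{2} = 1600$)
$\sqrt{A + k} = \sqrt{1253 + 1600} = \sqrt{2853} = 3 \sqrt{317}$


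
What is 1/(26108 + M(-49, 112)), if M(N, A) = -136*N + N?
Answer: 1/32723 ≈ 3.0560e-5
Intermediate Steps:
M(N, A) = -135*N
1/(26108 + M(-49, 112)) = 1/(26108 - 135*(-49)) = 1/(26108 + 6615) = 1/32723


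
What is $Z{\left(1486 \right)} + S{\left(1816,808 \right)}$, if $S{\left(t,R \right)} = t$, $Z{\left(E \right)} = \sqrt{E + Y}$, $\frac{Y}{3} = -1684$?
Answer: $1816 + i \sqrt{3566} \approx 1816.0 + 59.716 i$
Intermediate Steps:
$Y = -5052$ ($Y = 3 \left(-1684\right) = -5052$)
$Z{\left(E \right)} = \sqrt{-5052 + E}$ ($Z{\left(E \right)} = \sqrt{E - 5052} = \sqrt{-5052 + E}$)
$Z{\left(1486 \right)} + S{\left(1816,808 \right)} = \sqrt{-5052 + 1486} + 1816 = \sqrt{-3566} + 1816 = i \sqrt{3566} + 1816 = 1816 + i \sqrt{3566}$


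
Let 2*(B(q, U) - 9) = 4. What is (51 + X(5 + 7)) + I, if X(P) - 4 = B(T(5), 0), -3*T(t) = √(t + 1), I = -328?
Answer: -262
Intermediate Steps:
T(t) = -√(1 + t)/3 (T(t) = -√(t + 1)/3 = -√(1 + t)/3)
B(q, U) = 11 (B(q, U) = 9 + (½)*4 = 9 + 2 = 11)
X(P) = 15 (X(P) = 4 + 11 = 15)
(51 + X(5 + 7)) + I = (51 + 15) - 328 = 66 - 328 = -262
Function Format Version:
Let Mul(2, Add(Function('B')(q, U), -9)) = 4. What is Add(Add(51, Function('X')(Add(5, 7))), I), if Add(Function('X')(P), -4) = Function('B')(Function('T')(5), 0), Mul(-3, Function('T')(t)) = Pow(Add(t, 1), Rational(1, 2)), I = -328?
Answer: -262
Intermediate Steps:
Function('T')(t) = Mul(Rational(-1, 3), Pow(Add(1, t), Rational(1, 2))) (Function('T')(t) = Mul(Rational(-1, 3), Pow(Add(t, 1), Rational(1, 2))) = Mul(Rational(-1, 3), Pow(Add(1, t), Rational(1, 2))))
Function('B')(q, U) = 11 (Function('B')(q, U) = Add(9, Mul(Rational(1, 2), 4)) = Add(9, 2) = 11)
Function('X')(P) = 15 (Function('X')(P) = Add(4, 11) = 15)
Add(Add(51, Function('X')(Add(5, 7))), I) = Add(Add(51, 15), -328) = Add(66, -328) = -262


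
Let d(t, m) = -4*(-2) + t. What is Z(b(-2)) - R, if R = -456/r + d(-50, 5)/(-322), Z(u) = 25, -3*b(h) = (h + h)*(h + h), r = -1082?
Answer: 304208/12443 ≈ 24.448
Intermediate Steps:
b(h) = -4*h²/3 (b(h) = -(h + h)*(h + h)/3 = -2*h*2*h/3 = -4*h²/3)
d(t, m) = 8 + t
R = 6867/12443 (R = -456/(-1082) + (8 - 50)/(-322) = -456*(-1/1082) - 42*(-1/322) = 228/541 + 3/23 = 6867/12443 ≈ 0.55188)
Z(b(-2)) - R = 25 - 1*6867/12443 = 25 - 6867/12443 = 304208/12443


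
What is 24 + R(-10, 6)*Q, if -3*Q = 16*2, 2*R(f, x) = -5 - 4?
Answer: 72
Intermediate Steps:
R(f, x) = -9/2 (R(f, x) = (-5 - 4)/2 = (½)*(-9) = -9/2)
Q = -32/3 (Q = -16*2/3 = -⅓*32 = -32/3 ≈ -10.667)
24 + R(-10, 6)*Q = 24 - 9/2*(-32/3) = 24 + 48 = 72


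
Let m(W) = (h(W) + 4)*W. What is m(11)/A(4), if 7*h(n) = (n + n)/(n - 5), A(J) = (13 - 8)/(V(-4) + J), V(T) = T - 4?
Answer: -836/21 ≈ -39.810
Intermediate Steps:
V(T) = -4 + T
A(J) = 5/(-8 + J) (A(J) = (13 - 8)/((-4 - 4) + J) = 5/(-8 + J))
h(n) = 2*n/(7*(-5 + n)) (h(n) = ((n + n)/(n - 5))/7 = ((2*n)/(-5 + n))/7 = (2*n/(-5 + n))/7 = 2*n/(7*(-5 + n)))
m(W) = W*(4 + 2*W/(7*(-5 + W))) (m(W) = (2*W/(7*(-5 + W)) + 4)*W = (4 + 2*W/(7*(-5 + W)))*W = W*(4 + 2*W/(7*(-5 + W))))
m(11)/A(4) = ((10/7)*11*(-14 + 3*11)/(-5 + 11))/((5/(-8 + 4))) = ((10/7)*11*(-14 + 33)/6)/((5/(-4))) = ((10/7)*11*(1/6)*19)/((5*(-1/4))) = 1045/(21*(-5/4)) = (1045/21)*(-4/5) = -836/21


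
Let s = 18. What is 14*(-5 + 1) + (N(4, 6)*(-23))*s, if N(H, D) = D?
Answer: -2540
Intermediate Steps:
14*(-5 + 1) + (N(4, 6)*(-23))*s = 14*(-5 + 1) + (6*(-23))*18 = 14*(-4) - 138*18 = -56 - 2484 = -2540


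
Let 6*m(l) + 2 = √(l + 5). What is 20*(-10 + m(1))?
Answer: -620/3 + 10*√6/3 ≈ -198.50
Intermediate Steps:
m(l) = -⅓ + √(5 + l)/6 (m(l) = -⅓ + √(l + 5)/6 = -⅓ + √(5 + l)/6)
20*(-10 + m(1)) = 20*(-10 + (-⅓ + √(5 + 1)/6)) = 20*(-10 + (-⅓ + √6/6)) = 20*(-31/3 + √6/6) = -620/3 + 10*√6/3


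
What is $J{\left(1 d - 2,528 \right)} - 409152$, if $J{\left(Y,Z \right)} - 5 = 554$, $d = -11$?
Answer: $-408593$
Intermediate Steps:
$J{\left(Y,Z \right)} = 559$ ($J{\left(Y,Z \right)} = 5 + 554 = 559$)
$J{\left(1 d - 2,528 \right)} - 409152 = 559 - 409152 = -408593$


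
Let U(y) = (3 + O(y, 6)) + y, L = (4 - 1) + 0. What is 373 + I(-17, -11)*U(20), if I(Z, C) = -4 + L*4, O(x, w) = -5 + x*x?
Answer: 3717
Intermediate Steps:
L = 3 (L = 3 + 0 = 3)
O(x, w) = -5 + x²
I(Z, C) = 8 (I(Z, C) = -4 + 3*4 = -4 + 12 = 8)
U(y) = -2 + y + y² (U(y) = (3 + (-5 + y²)) + y = (-2 + y²) + y = -2 + y + y²)
373 + I(-17, -11)*U(20) = 373 + 8*(-2 + 20 + 20²) = 373 + 8*(-2 + 20 + 400) = 373 + 8*418 = 373 + 3344 = 3717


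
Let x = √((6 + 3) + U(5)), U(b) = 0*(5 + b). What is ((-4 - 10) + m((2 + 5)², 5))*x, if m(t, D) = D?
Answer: -27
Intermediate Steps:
U(b) = 0
x = 3 (x = √((6 + 3) + 0) = √(9 + 0) = √9 = 3)
((-4 - 10) + m((2 + 5)², 5))*x = ((-4 - 10) + 5)*3 = (-14 + 5)*3 = -9*3 = -27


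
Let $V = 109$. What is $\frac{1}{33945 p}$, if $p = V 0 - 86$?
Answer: $- \frac{1}{2919270} \approx -3.4255 \cdot 10^{-7}$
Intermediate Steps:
$p = -86$ ($p = 109 \cdot 0 - 86 = 0 - 86 = -86$)
$\frac{1}{33945 p} = \frac{1}{33945 \left(-86\right)} = \frac{1}{33945} \left(- \frac{1}{86}\right) = - \frac{1}{2919270}$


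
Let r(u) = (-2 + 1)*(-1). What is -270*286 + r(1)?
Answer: -77219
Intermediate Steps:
r(u) = 1 (r(u) = -1*(-1) = 1)
-270*286 + r(1) = -270*286 + 1 = -77220 + 1 = -77219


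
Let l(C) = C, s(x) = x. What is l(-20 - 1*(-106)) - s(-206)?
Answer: 292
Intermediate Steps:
l(-20 - 1*(-106)) - s(-206) = (-20 - 1*(-106)) - 1*(-206) = (-20 + 106) + 206 = 86 + 206 = 292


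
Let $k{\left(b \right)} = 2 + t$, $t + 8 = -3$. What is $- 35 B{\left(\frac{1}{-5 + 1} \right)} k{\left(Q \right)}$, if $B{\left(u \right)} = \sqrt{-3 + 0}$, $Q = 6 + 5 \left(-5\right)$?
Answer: $315 i \sqrt{3} \approx 545.6 i$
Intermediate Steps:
$t = -11$ ($t = -8 - 3 = -11$)
$Q = -19$ ($Q = 6 - 25 = -19$)
$B{\left(u \right)} = i \sqrt{3}$ ($B{\left(u \right)} = \sqrt{-3} = i \sqrt{3}$)
$k{\left(b \right)} = -9$ ($k{\left(b \right)} = 2 - 11 = -9$)
$- 35 B{\left(\frac{1}{-5 + 1} \right)} k{\left(Q \right)} = - 35 i \sqrt{3} \left(-9\right) = 315 i \sqrt{3}$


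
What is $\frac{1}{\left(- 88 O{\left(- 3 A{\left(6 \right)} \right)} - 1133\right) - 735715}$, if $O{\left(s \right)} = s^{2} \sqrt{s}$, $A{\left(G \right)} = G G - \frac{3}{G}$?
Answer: $\frac{i}{9 \left(- 81872 i + 55451 \sqrt{426}\right)} \approx -6.9095 \cdot 10^{-9} + 9.6589 \cdot 10^{-8} i$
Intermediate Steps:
$A{\left(G \right)} = G^{2} - \frac{3}{G}$
$O{\left(s \right)} = s^{\frac{5}{2}}$
$\frac{1}{\left(- 88 O{\left(- 3 A{\left(6 \right)} \right)} - 1133\right) - 735715} = \frac{1}{\left(- 88 \left(- 3 \frac{-3 + 6^{3}}{6}\right)^{\frac{5}{2}} - 1133\right) - 735715} = \frac{1}{\left(- 88 \left(- 3 \frac{-3 + 216}{6}\right)^{\frac{5}{2}} - 1133\right) - 735715} = \frac{1}{\left(- 88 \left(- 3 \cdot \frac{1}{6} \cdot 213\right)^{\frac{5}{2}} - 1133\right) - 735715} = \frac{1}{\left(- 88 \left(\left(-3\right) \frac{71}{2}\right)^{\frac{5}{2}} - 1133\right) - 735715} = \frac{1}{\left(- 88 \left(- \frac{213}{2}\right)^{\frac{5}{2}} - 1133\right) - 735715} = \frac{1}{\left(- 88 \frac{45369 i \sqrt{426}}{8} - 1133\right) - 735715} = \frac{1}{\left(- 499059 i \sqrt{426} - 1133\right) - 735715} = \frac{1}{\left(-1133 - 499059 i \sqrt{426}\right) - 735715} = \frac{1}{-736848 - 499059 i \sqrt{426}}$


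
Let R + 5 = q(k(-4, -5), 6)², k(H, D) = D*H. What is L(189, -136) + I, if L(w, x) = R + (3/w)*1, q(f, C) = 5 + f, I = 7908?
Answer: 537265/63 ≈ 8528.0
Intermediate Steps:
R = 620 (R = -5 + (5 - 5*(-4))² = -5 + (5 + 20)² = -5 + 25² = -5 + 625 = 620)
L(w, x) = 620 + 3/w (L(w, x) = 620 + (3/w)*1 = 620 + 3/w)
L(189, -136) + I = (620 + 3/189) + 7908 = (620 + 3*(1/189)) + 7908 = (620 + 1/63) + 7908 = 39061/63 + 7908 = 537265/63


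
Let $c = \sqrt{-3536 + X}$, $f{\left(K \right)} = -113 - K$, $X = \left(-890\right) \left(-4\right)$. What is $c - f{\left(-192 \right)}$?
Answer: $-79 + 2 \sqrt{6} \approx -74.101$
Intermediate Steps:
$X = 3560$
$c = 2 \sqrt{6}$ ($c = \sqrt{-3536 + 3560} = \sqrt{24} = 2 \sqrt{6} \approx 4.899$)
$c - f{\left(-192 \right)} = 2 \sqrt{6} - \left(-113 - -192\right) = 2 \sqrt{6} - \left(-113 + 192\right) = 2 \sqrt{6} - 79 = -79 + 2 \sqrt{6}$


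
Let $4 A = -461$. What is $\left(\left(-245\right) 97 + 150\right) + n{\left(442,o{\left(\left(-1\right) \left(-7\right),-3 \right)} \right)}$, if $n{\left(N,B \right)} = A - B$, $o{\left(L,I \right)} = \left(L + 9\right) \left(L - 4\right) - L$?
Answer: $- \frac{95085}{4} \approx -23771.0$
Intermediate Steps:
$A = - \frac{461}{4}$ ($A = \frac{1}{4} \left(-461\right) = - \frac{461}{4} \approx -115.25$)
$o{\left(L,I \right)} = - L + \left(-4 + L\right) \left(9 + L\right)$ ($o{\left(L,I \right)} = \left(9 + L\right) \left(-4 + L\right) - L = \left(-4 + L\right) \left(9 + L\right) - L = - L + \left(-4 + L\right) \left(9 + L\right)$)
$n{\left(N,B \right)} = - \frac{461}{4} - B$
$\left(\left(-245\right) 97 + 150\right) + n{\left(442,o{\left(\left(-1\right) \left(-7\right),-3 \right)} \right)} = \left(\left(-245\right) 97 + 150\right) - \left(\frac{317}{4} + \left(\left(-1\right) \left(-7\right)\right)^{2} + 4 \left(-1\right) \left(-7\right)\right) = \left(-23765 + 150\right) - \left(\frac{513}{4} + 28\right) = -23615 - \frac{625}{4} = - \frac{95085}{4}$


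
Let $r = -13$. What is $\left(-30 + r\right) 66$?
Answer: $-2838$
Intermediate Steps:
$\left(-30 + r\right) 66 = \left(-30 - 13\right) 66 = \left(-43\right) 66 = -2838$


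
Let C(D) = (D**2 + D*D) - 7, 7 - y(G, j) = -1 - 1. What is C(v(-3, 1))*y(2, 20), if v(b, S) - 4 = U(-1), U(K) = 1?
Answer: 387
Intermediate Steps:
v(b, S) = 5 (v(b, S) = 4 + 1 = 5)
y(G, j) = 9 (y(G, j) = 7 - (-1 - 1) = 7 - 1*(-2) = 7 + 2 = 9)
C(D) = -7 + 2*D**2 (C(D) = (D**2 + D**2) - 7 = 2*D**2 - 7 = -7 + 2*D**2)
C(v(-3, 1))*y(2, 20) = (-7 + 2*5**2)*9 = (-7 + 2*25)*9 = (-7 + 50)*9 = 43*9 = 387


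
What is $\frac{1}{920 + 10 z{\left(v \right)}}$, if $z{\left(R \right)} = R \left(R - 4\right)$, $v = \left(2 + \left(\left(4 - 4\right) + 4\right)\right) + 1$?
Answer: $\frac{1}{1130} \approx 0.00088496$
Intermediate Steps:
$v = 7$ ($v = \left(2 + \left(0 + 4\right)\right) + 1 = \left(2 + 4\right) + 1 = 6 + 1 = 7$)
$z{\left(R \right)} = R \left(-4 + R\right)$
$\frac{1}{920 + 10 z{\left(v \right)}} = \frac{1}{920 + 10 \cdot 7 \left(-4 + 7\right)} = \frac{1}{920 + 10 \cdot 7 \cdot 3} = \frac{1}{920 + 10 \cdot 21} = \frac{1}{920 + 210} = \frac{1}{1130}$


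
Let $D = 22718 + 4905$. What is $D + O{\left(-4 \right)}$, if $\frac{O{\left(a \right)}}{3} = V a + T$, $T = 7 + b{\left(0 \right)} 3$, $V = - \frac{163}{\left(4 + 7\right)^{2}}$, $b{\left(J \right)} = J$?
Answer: $\frac{3346880}{121} \approx 27660.0$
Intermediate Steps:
$D = 27623$
$V = - \frac{163}{121}$ ($V = - \frac{163}{11^{2}} = - \frac{163}{121} \approx -1.3471$)
$T = 7$ ($T = 7 + 0 \cdot 3 = 7 + 0 = 7$)
$O{\left(a \right)} = 21 - \frac{489 a}{121}$ ($O{\left(a \right)} = 3 \left(- \frac{163 a}{121} + 7\right) = 3 \left(7 - \frac{163 a}{121}\right) = 21 - \frac{489 a}{121}$)
$D + O{\left(-4 \right)} = 27623 + \left(21 - - \frac{1956}{121}\right) = 27623 + \left(21 + \frac{1956}{121}\right) = 27623 + \frac{4497}{121} = \frac{3346880}{121}$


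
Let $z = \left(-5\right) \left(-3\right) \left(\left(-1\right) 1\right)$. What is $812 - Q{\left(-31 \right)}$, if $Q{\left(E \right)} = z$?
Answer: $827$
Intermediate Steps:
$z = -15$ ($z = 15 \left(-1\right) = -15$)
$Q{\left(E \right)} = -15$
$812 - Q{\left(-31 \right)} = 812 - -15 = 812 + 15 = 827$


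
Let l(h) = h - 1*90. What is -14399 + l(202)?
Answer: -14287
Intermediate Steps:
l(h) = -90 + h (l(h) = h - 90 = -90 + h)
-14399 + l(202) = -14399 + (-90 + 202) = -14399 + 112 = -14287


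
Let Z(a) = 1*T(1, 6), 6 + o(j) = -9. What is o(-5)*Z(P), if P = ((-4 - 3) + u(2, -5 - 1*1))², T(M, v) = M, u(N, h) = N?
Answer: -15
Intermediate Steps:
o(j) = -15 (o(j) = -6 - 9 = -15)
P = 25 (P = ((-4 - 3) + 2)² = (-7 + 2)² = (-5)² = 25)
Z(a) = 1 (Z(a) = 1*1 = 1)
o(-5)*Z(P) = -15*1 = -15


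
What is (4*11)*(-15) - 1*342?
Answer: -1002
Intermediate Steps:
(4*11)*(-15) - 1*342 = 44*(-15) - 342 = -660 - 342 = -1002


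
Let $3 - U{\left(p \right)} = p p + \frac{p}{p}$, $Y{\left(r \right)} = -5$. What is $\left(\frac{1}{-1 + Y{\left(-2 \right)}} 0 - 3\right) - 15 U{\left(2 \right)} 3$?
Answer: $-270$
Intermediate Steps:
$U{\left(p \right)} = 2 - p^{2}$ ($U{\left(p \right)} = 3 - \left(p p + \frac{p}{p}\right) = 3 - \left(p^{2} + 1\right) = 3 - \left(1 + p^{2}\right) = 2 - p^{2}$)
$\left(\frac{1}{-1 + Y{\left(-2 \right)}} 0 - 3\right) - 15 U{\left(2 \right)} 3 = \left(\frac{1}{-1 - 5} \cdot 0 - 3\right) - 15 \left(2 - 2^{2}\right) 3 = \left(\frac{1}{-6} \cdot 0 - 3\right) - 15 \left(2 - 4\right) 3 = \left(\left(- \frac{1}{6}\right) 0 - 3\right) - 15 \left(2 - 4\right) 3 = \left(0 - 3\right) \left(-15\right) \left(-2\right) 3 = - 3 \cdot 30 \cdot 3 = \left(-3\right) 90 = -270$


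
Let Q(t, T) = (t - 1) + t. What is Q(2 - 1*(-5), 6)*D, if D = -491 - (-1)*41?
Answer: -5850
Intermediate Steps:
Q(t, T) = -1 + 2*t (Q(t, T) = (-1 + t) + t = -1 + 2*t)
D = -450 (D = -491 - 1*(-41) = -491 + 41 = -450)
Q(2 - 1*(-5), 6)*D = (-1 + 2*(2 - 1*(-5)))*(-450) = (-1 + 2*(2 + 5))*(-450) = (-1 + 2*7)*(-450) = (-1 + 14)*(-450) = 13*(-450) = -5850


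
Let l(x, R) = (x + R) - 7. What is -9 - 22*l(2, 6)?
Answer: -31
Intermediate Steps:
l(x, R) = -7 + R + x (l(x, R) = (R + x) - 7 = -7 + R + x)
-9 - 22*l(2, 6) = -9 - 22*(-7 + 6 + 2) = -9 - 22*1 = -9 - 22 = -31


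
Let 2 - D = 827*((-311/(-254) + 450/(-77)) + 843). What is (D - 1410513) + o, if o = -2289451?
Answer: -85924209703/19558 ≈ -4.3933e+6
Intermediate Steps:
D = -13560313791/19558 (D = 2 - 827*((-311/(-254) + 450/(-77)) + 843) = 2 - 827*((-311*(-1/254) + 450*(-1/77)) + 843) = 2 - 827*((311/254 - 450/77) + 843) = 2 - 827*(-90353/19558 + 843) = 2 - 827*16397041/19558 = 2 - 1*13560352907/19558 = 2 - 13560352907/19558 = -13560313791/19558 ≈ -6.9334e+5)
(D - 1410513) + o = (-13560313791/19558 - 1410513) - 2289451 = -41147127045/19558 - 2289451 = -85924209703/19558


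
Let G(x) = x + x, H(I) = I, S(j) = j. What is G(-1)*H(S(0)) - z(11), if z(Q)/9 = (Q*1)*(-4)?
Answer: 396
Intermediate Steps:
G(x) = 2*x
z(Q) = -36*Q (z(Q) = 9*((Q*1)*(-4)) = 9*(Q*(-4)) = 9*(-4*Q) = -36*Q)
G(-1)*H(S(0)) - z(11) = (2*(-1))*0 - (-36)*11 = -2*0 - 1*(-396) = 0 + 396 = 396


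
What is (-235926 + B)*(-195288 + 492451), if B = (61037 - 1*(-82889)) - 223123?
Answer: -93642896049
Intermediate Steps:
B = -79197 (B = (61037 + 82889) - 223123 = 143926 - 223123 = -79197)
(-235926 + B)*(-195288 + 492451) = (-235926 - 79197)*(-195288 + 492451) = -315123*297163 = -93642896049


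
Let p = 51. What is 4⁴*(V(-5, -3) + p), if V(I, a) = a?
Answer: 12288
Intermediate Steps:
4⁴*(V(-5, -3) + p) = 4⁴*(-3 + 51) = 256*48 = 12288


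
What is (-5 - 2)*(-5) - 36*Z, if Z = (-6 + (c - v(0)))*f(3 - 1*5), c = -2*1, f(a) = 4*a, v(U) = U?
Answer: -2269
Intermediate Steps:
c = -2
Z = 64 (Z = (-6 + (-2 - 1*0))*(4*(3 - 1*5)) = (-6 + (-2 + 0))*(4*(3 - 5)) = (-6 - 2)*(4*(-2)) = -8*(-8) = 64)
(-5 - 2)*(-5) - 36*Z = (-5 - 2)*(-5) - 36*64 = -7*(-5) - 2304 = 35 - 2304 = -2269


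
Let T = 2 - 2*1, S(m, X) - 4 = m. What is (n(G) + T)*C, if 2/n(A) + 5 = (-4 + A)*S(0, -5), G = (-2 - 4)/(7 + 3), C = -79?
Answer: 790/117 ≈ 6.7521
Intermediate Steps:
S(m, X) = 4 + m
G = -⅗ (G = -6/10 = -6*⅒ = -⅗ ≈ -0.60000)
T = 0 (T = 2 - 2 = 0)
n(A) = 2/(-21 + 4*A) (n(A) = 2/(-5 + (-4 + A)*(4 + 0)) = 2/(-5 + (-4 + A)*4) = 2/(-5 + (-16 + 4*A)) = 2/(-21 + 4*A))
(n(G) + T)*C = (2/(-21 + 4*(-⅗)) + 0)*(-79) = (2/(-21 - 12/5) + 0)*(-79) = (2/(-117/5) + 0)*(-79) = (2*(-5/117) + 0)*(-79) = (-10/117 + 0)*(-79) = -10/117*(-79) = 790/117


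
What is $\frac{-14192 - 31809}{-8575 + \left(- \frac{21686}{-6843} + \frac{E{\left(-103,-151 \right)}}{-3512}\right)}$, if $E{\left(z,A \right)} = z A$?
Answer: $\frac{1105524368616}{206109950147} \approx 5.3638$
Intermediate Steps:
$E{\left(z,A \right)} = A z$
$\frac{-14192 - 31809}{-8575 + \left(- \frac{21686}{-6843} + \frac{E{\left(-103,-151 \right)}}{-3512}\right)} = \frac{-14192 - 31809}{-8575 + \left(- \frac{21686}{-6843} + \frac{\left(-151\right) \left(-103\right)}{-3512}\right)} = - \frac{46001}{-8575 + \left(\left(-21686\right) \left(- \frac{1}{6843}\right) + 15553 \left(- \frac{1}{3512}\right)\right)} = - \frac{46001}{-8575 + \left(\frac{21686}{6843} - \frac{15553}{3512}\right)} = - \frac{46001}{-8575 - \frac{30267947}{24032616}} = - \frac{46001}{- \frac{206109950147}{24032616}} = \left(-46001\right) \left(- \frac{24032616}{206109950147}\right) = \frac{1105524368616}{206109950147}$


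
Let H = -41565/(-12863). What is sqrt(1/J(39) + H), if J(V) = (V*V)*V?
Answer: sqrt(1236889059961386)/19564623 ≈ 1.7976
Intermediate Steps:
J(V) = V**3 (J(V) = V**2*V = V**3)
H = 41565/12863 (H = -41565*(-1/12863) = 41565/12863 ≈ 3.2314)
sqrt(1/J(39) + H) = sqrt(1/(39**3) + 41565/12863) = sqrt(1/59319 + 41565/12863) = sqrt(2465607098/763020297) = sqrt(1236889059961386)/19564623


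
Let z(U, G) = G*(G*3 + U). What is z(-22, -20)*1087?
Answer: 1782680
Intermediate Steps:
z(U, G) = G*(U + 3*G) (z(U, G) = G*(3*G + U) = G*(U + 3*G))
z(-22, -20)*1087 = -20*(-22 + 3*(-20))*1087 = -20*(-22 - 60)*1087 = -20*(-82)*1087 = 1640*1087 = 1782680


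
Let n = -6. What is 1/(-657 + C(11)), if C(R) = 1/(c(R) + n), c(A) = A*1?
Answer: -5/3284 ≈ -0.0015225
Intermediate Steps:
c(A) = A
C(R) = 1/(-6 + R) (C(R) = 1/(R - 6) = 1/(-6 + R))
1/(-657 + C(11)) = 1/(-657 + 1/(-6 + 11)) = 1/(-657 + 1/5) = 1/(-3284/5) = -5/3284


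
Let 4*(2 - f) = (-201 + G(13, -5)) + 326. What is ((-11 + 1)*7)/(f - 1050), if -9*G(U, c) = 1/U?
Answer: 4095/63136 ≈ 0.064860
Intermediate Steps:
G(U, c) = -1/(9*U)
f = -3422/117 (f = 2 - ((-201 - 1/9/13) + 326)/4 = 2 - ((-201 - 1/9*1/13) + 326)/4 = 2 - ((-201 - 1/117) + 326)/4 = 2 - (-23518/117 + 326)/4 = 2 - 1/4*14624/117 = 2 - 3656/117 = -3422/117 ≈ -29.248)
((-11 + 1)*7)/(f - 1050) = ((-11 + 1)*7)/(-3422/117 - 1050) = (-10*7)/(-126272/117) = -117/126272*(-70) = 4095/63136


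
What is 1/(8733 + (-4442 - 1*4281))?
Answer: ⅒ ≈ 0.10000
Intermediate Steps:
1/(8733 + (-4442 - 1*4281)) = 1/(8733 + (-4442 - 4281)) = 1/(8733 - 8723) = 1/10 = ⅒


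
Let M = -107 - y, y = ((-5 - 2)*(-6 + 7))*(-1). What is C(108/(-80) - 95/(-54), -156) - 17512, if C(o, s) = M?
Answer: -17626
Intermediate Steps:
y = 7 (y = -7*1*(-1) = -7*(-1) = 7)
M = -114 (M = -107 - 1*7 = -107 - 7 = -114)
C(o, s) = -114
C(108/(-80) - 95/(-54), -156) - 17512 = -114 - 17512 = -17626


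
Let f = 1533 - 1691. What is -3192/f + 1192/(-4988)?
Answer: 1966670/98513 ≈ 19.964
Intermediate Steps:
f = -158
-3192/f + 1192/(-4988) = -3192/(-158) + 1192/(-4988) = -3192*(-1/158) + 1192*(-1/4988) = 1596/79 - 298/1247 = 1966670/98513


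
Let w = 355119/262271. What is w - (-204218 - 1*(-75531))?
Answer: 33751223296/262271 ≈ 1.2869e+5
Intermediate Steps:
w = 355119/262271 (w = 355119*(1/262271) = 355119/262271 ≈ 1.3540)
w - (-204218 - 1*(-75531)) = 355119/262271 - (-204218 - 1*(-75531)) = 355119/262271 - (-204218 + 75531) = 355119/262271 - 1*(-128687) = 355119/262271 + 128687 = 33751223296/262271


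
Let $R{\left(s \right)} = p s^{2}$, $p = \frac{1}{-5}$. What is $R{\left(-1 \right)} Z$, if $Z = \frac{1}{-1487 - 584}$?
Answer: $\frac{1}{10355} \approx 9.6572 \cdot 10^{-5}$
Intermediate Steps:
$p = - \frac{1}{5} \approx -0.2$
$Z = - \frac{1}{2071}$ ($Z = \frac{1}{-2071} = - \frac{1}{2071} \approx -0.00048286$)
$R{\left(s \right)} = - \frac{s^{2}}{5}$
$R{\left(-1 \right)} Z = - \frac{\left(-1\right)^{2}}{5} \left(- \frac{1}{2071}\right) = \left(- \frac{1}{5}\right) 1 \left(- \frac{1}{2071}\right) = \left(- \frac{1}{5}\right) \left(- \frac{1}{2071}\right) = \frac{1}{10355}$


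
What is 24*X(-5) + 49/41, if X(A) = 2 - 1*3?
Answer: -935/41 ≈ -22.805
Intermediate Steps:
X(A) = -1 (X(A) = 2 - 3 = -1)
24*X(-5) + 49/41 = 24*(-1) + 49/41 = -24 + 49*(1/41) = -24 + 49/41 = -935/41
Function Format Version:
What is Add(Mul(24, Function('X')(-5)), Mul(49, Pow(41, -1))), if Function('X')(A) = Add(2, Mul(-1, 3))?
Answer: Rational(-935, 41) ≈ -22.805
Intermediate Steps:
Function('X')(A) = -1 (Function('X')(A) = Add(2, -3) = -1)
Add(Mul(24, Function('X')(-5)), Mul(49, Pow(41, -1))) = Add(Mul(24, -1), Mul(49, Pow(41, -1))) = Add(-24, Mul(49, Rational(1, 41))) = Add(-24, Rational(49, 41)) = Rational(-935, 41)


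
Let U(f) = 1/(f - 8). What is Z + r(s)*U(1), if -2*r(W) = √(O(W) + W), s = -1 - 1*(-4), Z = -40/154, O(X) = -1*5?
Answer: -20/77 + I*√2/14 ≈ -0.25974 + 0.10102*I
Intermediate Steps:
O(X) = -5
U(f) = 1/(-8 + f)
Z = -20/77 (Z = -40*1/154 = -20/77 ≈ -0.25974)
s = 3 (s = -1 + 4 = 3)
r(W) = -√(-5 + W)/2
Z + r(s)*U(1) = -20/77 + (-√(-5 + 3)/2)/(-8 + 1) = -20/77 - I*√2/2/(-7) = -20/77 - I*√2/2*(-⅐) = -20/77 + I*√2/14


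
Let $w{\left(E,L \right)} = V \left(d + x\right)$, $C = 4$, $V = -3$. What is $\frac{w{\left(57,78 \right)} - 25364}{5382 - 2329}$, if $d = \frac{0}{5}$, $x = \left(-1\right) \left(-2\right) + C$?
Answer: $- \frac{25382}{3053} \approx -8.3138$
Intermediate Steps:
$x = 6$ ($x = \left(-1\right) \left(-2\right) + 4 = 2 + 4 = 6$)
$d = 0$ ($d = 0 \cdot \frac{1}{5} = 0$)
$w{\left(E,L \right)} = -18$ ($w{\left(E,L \right)} = - 3 \left(0 + 6\right) = \left(-3\right) 6 = -18$)
$\frac{w{\left(57,78 \right)} - 25364}{5382 - 2329} = \frac{-18 - 25364}{5382 - 2329} = - \frac{25382}{3053}$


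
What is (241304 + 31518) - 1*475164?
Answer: -202342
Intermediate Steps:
(241304 + 31518) - 1*475164 = 272822 - 475164 = -202342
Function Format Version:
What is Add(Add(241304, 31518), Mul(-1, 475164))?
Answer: -202342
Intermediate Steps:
Add(Add(241304, 31518), Mul(-1, 475164)) = Add(272822, -475164) = -202342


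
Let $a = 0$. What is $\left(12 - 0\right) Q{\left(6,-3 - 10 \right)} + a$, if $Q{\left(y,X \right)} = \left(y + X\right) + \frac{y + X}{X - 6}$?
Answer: $- \frac{1512}{19} \approx -79.579$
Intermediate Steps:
$Q{\left(y,X \right)} = X + y + \frac{X + y}{-6 + X}$ ($Q{\left(y,X \right)} = \left(X + y\right) + \frac{X + y}{-6 + X} = X + y + \frac{X + y}{-6 + X}$)
$\left(12 - 0\right) Q{\left(6,-3 - 10 \right)} + a = \left(12 - 0\right) \frac{\left(-3 - 10\right)^{2} - 5 \left(-3 - 10\right) - 30 + \left(-3 - 10\right) 6}{-6 - 13} + 0 = \left(12 + 0\right) \frac{\left(-3 - 10\right)^{2} - 5 \left(-3 - 10\right) - 30 + \left(-3 - 10\right) 6}{-6 - 13} + 0 = 12 \frac{\left(-13\right)^{2} - -65 - 30 - 78}{-6 - 13} + 0 = 12 \frac{169 + 65 - 30 - 78}{-19} + 0 = 12 \left(\left(- \frac{1}{19}\right) 126\right) + 0 = 12 \left(- \frac{126}{19}\right) + 0 = - \frac{1512}{19} + 0 = - \frac{1512}{19}$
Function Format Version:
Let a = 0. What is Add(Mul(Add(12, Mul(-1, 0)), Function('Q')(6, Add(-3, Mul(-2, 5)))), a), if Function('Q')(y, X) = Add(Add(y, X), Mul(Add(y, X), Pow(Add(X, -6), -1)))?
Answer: Rational(-1512, 19) ≈ -79.579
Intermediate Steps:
Function('Q')(y, X) = Add(X, y, Mul(Pow(Add(-6, X), -1), Add(X, y))) (Function('Q')(y, X) = Add(Add(X, y), Mul(Add(X, y), Pow(Add(-6, X), -1))) = Add(Add(X, y), Mul(Pow(Add(-6, X), -1), Add(X, y))) = Add(X, y, Mul(Pow(Add(-6, X), -1), Add(X, y))))
Add(Mul(Add(12, Mul(-1, 0)), Function('Q')(6, Add(-3, Mul(-2, 5)))), a) = Add(Mul(Add(12, Mul(-1, 0)), Mul(Pow(Add(-6, Add(-3, Mul(-2, 5))), -1), Add(Pow(Add(-3, Mul(-2, 5)), 2), Mul(-5, Add(-3, Mul(-2, 5))), Mul(-5, 6), Mul(Add(-3, Mul(-2, 5)), 6)))), 0) = Add(Mul(Add(12, 0), Mul(Pow(Add(-6, Add(-3, -10)), -1), Add(Pow(Add(-3, -10), 2), Mul(-5, Add(-3, -10)), -30, Mul(Add(-3, -10), 6)))), 0) = Add(Mul(12, Mul(Pow(Add(-6, -13), -1), Add(Pow(-13, 2), Mul(-5, -13), -30, Mul(-13, 6)))), 0) = Add(Mul(12, Mul(Pow(-19, -1), Add(169, 65, -30, -78))), 0) = Add(Mul(12, Mul(Rational(-1, 19), 126)), 0) = Add(Mul(12, Rational(-126, 19)), 0) = Add(Rational(-1512, 19), 0) = Rational(-1512, 19)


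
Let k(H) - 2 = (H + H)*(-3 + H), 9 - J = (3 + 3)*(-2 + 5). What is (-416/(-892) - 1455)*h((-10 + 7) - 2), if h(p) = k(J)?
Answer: -70710698/223 ≈ -3.1709e+5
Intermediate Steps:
J = -9 (J = 9 - (3 + 3)*(-2 + 5) = 9 - 6*3 = 9 - 1*18 = 9 - 18 = -9)
k(H) = 2 + 2*H*(-3 + H) (k(H) = 2 + (H + H)*(-3 + H) = 2 + (2*H)*(-3 + H) = 2 + 2*H*(-3 + H))
h(p) = 218 (h(p) = 2 - 6*(-9) + 2*(-9)² = 2 + 54 + 2*81 = 2 + 54 + 162 = 218)
(-416/(-892) - 1455)*h((-10 + 7) - 2) = (-416/(-892) - 1455)*218 = (-416*(-1/892) - 1455)*218 = (104/223 - 1455)*218 = -324361/223*218 = -70710698/223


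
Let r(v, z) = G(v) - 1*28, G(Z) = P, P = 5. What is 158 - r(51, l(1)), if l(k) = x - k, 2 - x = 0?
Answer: 181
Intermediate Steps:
x = 2 (x = 2 - 1*0 = 2 + 0 = 2)
l(k) = 2 - k
G(Z) = 5
r(v, z) = -23 (r(v, z) = 5 - 1*28 = 5 - 28 = -23)
158 - r(51, l(1)) = 158 - 1*(-23) = 158 + 23 = 181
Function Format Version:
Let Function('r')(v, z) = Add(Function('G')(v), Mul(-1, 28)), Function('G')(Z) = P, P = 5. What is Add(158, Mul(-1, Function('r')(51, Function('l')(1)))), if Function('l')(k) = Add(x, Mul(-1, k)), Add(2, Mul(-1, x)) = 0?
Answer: 181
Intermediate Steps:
x = 2 (x = Add(2, Mul(-1, 0)) = Add(2, 0) = 2)
Function('l')(k) = Add(2, Mul(-1, k))
Function('G')(Z) = 5
Function('r')(v, z) = -23 (Function('r')(v, z) = Add(5, Mul(-1, 28)) = Add(5, -28) = -23)
Add(158, Mul(-1, Function('r')(51, Function('l')(1)))) = Add(158, Mul(-1, -23)) = Add(158, 23) = 181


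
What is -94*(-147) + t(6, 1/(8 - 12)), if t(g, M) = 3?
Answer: 13821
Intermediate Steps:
-94*(-147) + t(6, 1/(8 - 12)) = -94*(-147) + 3 = 13818 + 3 = 13821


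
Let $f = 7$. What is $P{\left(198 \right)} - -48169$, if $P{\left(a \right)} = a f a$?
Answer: $322597$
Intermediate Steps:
$P{\left(a \right)} = 7 a^{2}$ ($P{\left(a \right)} = a 7 a = 7 a a = 7 a^{2}$)
$P{\left(198 \right)} - -48169 = 7 \cdot 198^{2} - -48169 = 7 \cdot 39204 + 48169 = 274428 + 48169 = 322597$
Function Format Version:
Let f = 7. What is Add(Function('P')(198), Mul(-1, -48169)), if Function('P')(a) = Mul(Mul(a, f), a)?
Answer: 322597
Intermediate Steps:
Function('P')(a) = Mul(7, Pow(a, 2)) (Function('P')(a) = Mul(Mul(a, 7), a) = Mul(Mul(7, a), a) = Mul(7, Pow(a, 2)))
Add(Function('P')(198), Mul(-1, -48169)) = Add(Mul(7, Pow(198, 2)), Mul(-1, -48169)) = Add(Mul(7, 39204), 48169) = Add(274428, 48169) = 322597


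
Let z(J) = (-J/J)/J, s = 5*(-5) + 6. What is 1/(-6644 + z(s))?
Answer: -19/126235 ≈ -0.00015051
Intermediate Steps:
s = -19 (s = -25 + 6 = -19)
z(J) = -1/J (z(J) = (-1*1)/J = -1/J)
1/(-6644 + z(s)) = 1/(-6644 - 1/(-19)) = 1/(-6644 - 1*(-1/19)) = 1/(-6644 + 1/19) = 1/(-126235/19) = -19/126235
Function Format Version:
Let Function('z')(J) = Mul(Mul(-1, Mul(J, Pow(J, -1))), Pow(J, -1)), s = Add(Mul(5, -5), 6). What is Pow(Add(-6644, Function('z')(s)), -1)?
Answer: Rational(-19, 126235) ≈ -0.00015051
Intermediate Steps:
s = -19 (s = Add(-25, 6) = -19)
Function('z')(J) = Mul(-1, Pow(J, -1)) (Function('z')(J) = Mul(Mul(-1, 1), Pow(J, -1)) = Mul(-1, Pow(J, -1)))
Pow(Add(-6644, Function('z')(s)), -1) = Pow(Add(-6644, Mul(-1, Pow(-19, -1))), -1) = Pow(Add(-6644, Mul(-1, Rational(-1, 19))), -1) = Pow(Add(-6644, Rational(1, 19)), -1) = Pow(Rational(-126235, 19), -1) = Rational(-19, 126235)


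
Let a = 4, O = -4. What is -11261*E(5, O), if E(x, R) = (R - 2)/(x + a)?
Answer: 22522/3 ≈ 7507.3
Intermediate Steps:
E(x, R) = (-2 + R)/(4 + x) (E(x, R) = (R - 2)/(x + 4) = (-2 + R)/(4 + x))
-11261*E(5, O) = -11261*(-2 - 4)/(4 + 5) = -11261*(-6)/9 = -11261*(-⅔) = 22522/3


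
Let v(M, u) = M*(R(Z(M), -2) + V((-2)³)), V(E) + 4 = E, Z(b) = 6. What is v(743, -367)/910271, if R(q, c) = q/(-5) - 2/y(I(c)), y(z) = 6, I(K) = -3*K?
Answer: -150829/13654065 ≈ -0.011046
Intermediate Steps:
V(E) = -4 + E
R(q, c) = -⅓ - q/5 (R(q, c) = q/(-5) - 2/6 = q*(-⅕) - 2*⅙ = -q/5 - ⅓ = -⅓ - q/5)
v(M, u) = -203*M/15 (v(M, u) = M*((-⅓ - ⅕*6) + (-4 + (-2)³)) = M*((-⅓ - 6/5) + (-4 - 8)) = M*(-23/15 - 12) = M*(-203/15) = -203*M/15)
v(743, -367)/910271 = -203/15*743/910271 = -150829/15*1/910271 = -150829/13654065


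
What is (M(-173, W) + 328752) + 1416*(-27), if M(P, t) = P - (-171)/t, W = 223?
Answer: 64747552/223 ≈ 2.9035e+5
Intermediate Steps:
M(P, t) = P + 171/t
(M(-173, W) + 328752) + 1416*(-27) = ((-173 + 171/223) + 328752) + 1416*(-27) = ((-173 + 171*(1/223)) + 328752) - 38232 = ((-173 + 171/223) + 328752) - 38232 = (-38408/223 + 328752) - 38232 = 73273288/223 - 38232 = 64747552/223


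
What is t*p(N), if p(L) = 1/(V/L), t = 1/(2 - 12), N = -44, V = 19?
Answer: 22/95 ≈ 0.23158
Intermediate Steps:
t = -⅒ (t = 1/(-10) = -⅒ ≈ -0.10000)
p(L) = L/19 (p(L) = 1/(19/L) = L/19)
t*p(N) = -(-44)/190 = -⅒*(-44/19) = 22/95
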